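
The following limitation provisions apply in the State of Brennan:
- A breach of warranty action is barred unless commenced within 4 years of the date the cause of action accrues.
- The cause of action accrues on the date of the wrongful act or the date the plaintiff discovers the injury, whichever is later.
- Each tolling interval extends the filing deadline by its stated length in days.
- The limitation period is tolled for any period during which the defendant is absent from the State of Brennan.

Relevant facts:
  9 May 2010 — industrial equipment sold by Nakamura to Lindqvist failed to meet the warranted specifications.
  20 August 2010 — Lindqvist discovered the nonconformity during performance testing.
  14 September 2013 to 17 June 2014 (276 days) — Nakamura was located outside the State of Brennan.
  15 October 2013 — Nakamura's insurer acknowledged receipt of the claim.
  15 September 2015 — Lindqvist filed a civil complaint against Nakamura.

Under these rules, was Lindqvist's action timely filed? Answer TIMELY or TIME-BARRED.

Taking the later of the act (9 May 2010) and discovery (20 August 2010), the claim accrued on 20 August 2010.
4 years from 20 August 2010 is 20 August 2014.
The defendant's absence from the jurisdiction from 14 September 2013 to 17 June 2014 tolled the period for 276 days, extending the deadline to 23 May 2015.
None of the other events listed affects the running of the period under the stated rules.
The 15 September 2015 filing falls after the 23 May 2015 deadline; the claim is time-barred.

TIME-BARRED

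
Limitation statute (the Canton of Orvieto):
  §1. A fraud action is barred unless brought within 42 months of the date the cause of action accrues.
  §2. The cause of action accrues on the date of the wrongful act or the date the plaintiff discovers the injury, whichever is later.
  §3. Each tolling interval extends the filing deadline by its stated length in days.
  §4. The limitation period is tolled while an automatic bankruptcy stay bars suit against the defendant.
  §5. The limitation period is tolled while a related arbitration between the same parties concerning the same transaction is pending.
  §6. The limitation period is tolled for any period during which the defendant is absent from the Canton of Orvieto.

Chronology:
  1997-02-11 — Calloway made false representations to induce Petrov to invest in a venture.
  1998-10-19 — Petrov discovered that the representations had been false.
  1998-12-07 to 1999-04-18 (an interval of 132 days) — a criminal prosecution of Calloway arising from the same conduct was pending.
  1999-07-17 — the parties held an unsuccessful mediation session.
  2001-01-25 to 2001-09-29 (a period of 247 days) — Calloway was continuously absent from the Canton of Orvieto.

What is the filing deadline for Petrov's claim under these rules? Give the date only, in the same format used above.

2002-12-22

Because discovery on 1998-10-19 post-dates the 1997-02-11 act, accrual under the later-of rule falls on 1998-10-19.
The untolled deadline — 42 months after 1998-10-19 — is 2002-04-19.
The period was tolled for 247 days by the defendant's absence from the jurisdiction (2001-01-25 to 2001-09-29), pushing the deadline to 2002-12-22.
The pending criminal prosecution from 1998-12-07 to 1999-04-18 does not toll the period, because no stated rule makes a criminal prosecution a tolling event.
None of the other events listed affects the running of the period under the stated rules.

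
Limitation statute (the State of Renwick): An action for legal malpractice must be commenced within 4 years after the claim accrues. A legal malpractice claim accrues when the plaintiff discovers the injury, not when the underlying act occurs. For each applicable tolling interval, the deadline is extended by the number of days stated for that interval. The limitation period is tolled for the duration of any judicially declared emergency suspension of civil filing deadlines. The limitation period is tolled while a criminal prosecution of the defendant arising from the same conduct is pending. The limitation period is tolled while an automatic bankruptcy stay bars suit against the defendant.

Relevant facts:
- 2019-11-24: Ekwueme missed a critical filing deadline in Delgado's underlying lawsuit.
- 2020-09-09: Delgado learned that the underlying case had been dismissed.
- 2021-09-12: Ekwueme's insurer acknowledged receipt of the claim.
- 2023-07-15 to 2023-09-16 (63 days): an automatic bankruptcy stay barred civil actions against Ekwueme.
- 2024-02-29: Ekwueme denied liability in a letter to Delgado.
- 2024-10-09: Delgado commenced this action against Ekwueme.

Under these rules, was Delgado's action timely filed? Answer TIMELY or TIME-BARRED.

Accrual is tied to discovery, so the period began on 2020-09-09 rather than on 2019-11-24 when the act occurred.
Adding the 4 years base period to 2020-09-09 gives a deadline of 2024-09-09, before any tolling.
The period was tolled for 63 days by the automatic bankruptcy stay (2023-07-15 to 2023-09-16), pushing the deadline to 2024-11-11.
None of the other events listed affects the running of the period under the stated rules.
The 2024-10-09 filing precedes the 2024-11-11 deadline; the claim is timely.

TIMELY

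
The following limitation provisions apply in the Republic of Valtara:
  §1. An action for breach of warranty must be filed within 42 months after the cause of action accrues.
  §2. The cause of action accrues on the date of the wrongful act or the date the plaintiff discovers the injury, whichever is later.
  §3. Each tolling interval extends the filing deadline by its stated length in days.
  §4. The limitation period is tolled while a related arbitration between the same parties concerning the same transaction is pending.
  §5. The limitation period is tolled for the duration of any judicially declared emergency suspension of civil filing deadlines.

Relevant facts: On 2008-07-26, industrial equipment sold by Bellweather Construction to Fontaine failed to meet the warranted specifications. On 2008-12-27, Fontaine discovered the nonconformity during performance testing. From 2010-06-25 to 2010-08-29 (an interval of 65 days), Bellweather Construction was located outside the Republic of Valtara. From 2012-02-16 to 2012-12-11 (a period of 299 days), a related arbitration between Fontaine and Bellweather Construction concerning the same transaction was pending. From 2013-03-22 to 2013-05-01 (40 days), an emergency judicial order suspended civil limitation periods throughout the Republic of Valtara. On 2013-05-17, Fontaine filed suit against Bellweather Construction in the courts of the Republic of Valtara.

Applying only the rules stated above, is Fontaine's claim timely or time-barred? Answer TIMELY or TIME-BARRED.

TIMELY

Taking the later of the act (2008-07-26) and discovery (2008-12-27), the claim accrued on 2008-12-27.
42 months from 2008-12-27 is 2012-06-27.
The pending related arbitration from 2012-02-16 to 2012-12-11 tolled the period for 299 days, extending the deadline to 2013-04-22.
Because the emergency suspension of filing deadlines ran from 2013-03-22 to 2013-05-01, the deadline is extended by 40 days to 2013-06-01.
No stated provision tolls the period for the defendant's absence, so the interval from 2010-06-25 to 2010-08-29 has no effect on the deadline.
Fontaine filed on 2013-05-17, before the 2013-06-01 deadline, so the action is timely.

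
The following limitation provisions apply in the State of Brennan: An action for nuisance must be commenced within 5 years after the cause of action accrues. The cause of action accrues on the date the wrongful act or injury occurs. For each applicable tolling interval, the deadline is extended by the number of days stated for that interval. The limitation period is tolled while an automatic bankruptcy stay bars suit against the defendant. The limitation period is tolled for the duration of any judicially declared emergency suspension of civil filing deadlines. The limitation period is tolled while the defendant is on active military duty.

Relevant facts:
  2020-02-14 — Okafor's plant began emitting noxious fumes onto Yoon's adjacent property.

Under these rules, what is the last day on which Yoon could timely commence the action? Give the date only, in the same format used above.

The limitation period began to run on 2020-02-14.
The untolled deadline — 5 years after 2020-02-14 — is 2025-02-14.

2025-02-14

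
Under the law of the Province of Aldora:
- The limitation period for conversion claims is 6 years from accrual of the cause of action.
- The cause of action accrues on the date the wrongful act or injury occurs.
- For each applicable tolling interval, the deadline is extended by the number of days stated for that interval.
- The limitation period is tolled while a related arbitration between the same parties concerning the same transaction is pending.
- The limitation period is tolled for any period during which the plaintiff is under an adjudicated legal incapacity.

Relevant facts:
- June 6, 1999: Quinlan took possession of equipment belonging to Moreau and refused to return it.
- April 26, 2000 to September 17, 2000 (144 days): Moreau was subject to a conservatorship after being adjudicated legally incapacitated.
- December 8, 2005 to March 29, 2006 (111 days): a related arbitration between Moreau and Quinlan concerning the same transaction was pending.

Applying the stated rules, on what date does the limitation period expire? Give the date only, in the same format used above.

October 28, 2005

The claim accrued on June 6, 1999, when the wrongful act occurred.
The untolled deadline — 6 years after June 6, 1999 — is June 6, 2005.
Because the plaintiff's legal incapacity ran from April 26, 2000 to September 17, 2000, the deadline is extended by 144 days to October 28, 2005.
By the time the pending related arbitration began on December 8, 2005, the limitation period had already expired on October 28, 2005; that interval cannot revive it.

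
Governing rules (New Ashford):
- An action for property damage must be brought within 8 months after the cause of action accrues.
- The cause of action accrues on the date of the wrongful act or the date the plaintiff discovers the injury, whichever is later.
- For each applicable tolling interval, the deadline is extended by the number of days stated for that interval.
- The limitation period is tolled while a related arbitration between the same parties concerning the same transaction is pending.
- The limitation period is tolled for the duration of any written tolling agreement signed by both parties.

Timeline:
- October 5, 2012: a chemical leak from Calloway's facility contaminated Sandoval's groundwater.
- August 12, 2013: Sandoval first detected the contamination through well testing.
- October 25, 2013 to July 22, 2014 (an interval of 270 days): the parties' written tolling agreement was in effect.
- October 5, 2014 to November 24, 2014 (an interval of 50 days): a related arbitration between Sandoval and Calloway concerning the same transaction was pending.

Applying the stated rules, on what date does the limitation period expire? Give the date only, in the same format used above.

February 26, 2015

Taking the later of the act (October 5, 2012) and discovery (August 12, 2013), the claim accrued on August 12, 2013.
The untolled deadline — 8 months after August 12, 2013 — is April 12, 2014.
The period was tolled for 270 days by the written tolling agreement (October 25, 2013 to July 22, 2014), pushing the deadline to January 7, 2015.
The pending related arbitration from October 5, 2014 to November 24, 2014 tolled the period for 50 days, extending the deadline to February 26, 2015.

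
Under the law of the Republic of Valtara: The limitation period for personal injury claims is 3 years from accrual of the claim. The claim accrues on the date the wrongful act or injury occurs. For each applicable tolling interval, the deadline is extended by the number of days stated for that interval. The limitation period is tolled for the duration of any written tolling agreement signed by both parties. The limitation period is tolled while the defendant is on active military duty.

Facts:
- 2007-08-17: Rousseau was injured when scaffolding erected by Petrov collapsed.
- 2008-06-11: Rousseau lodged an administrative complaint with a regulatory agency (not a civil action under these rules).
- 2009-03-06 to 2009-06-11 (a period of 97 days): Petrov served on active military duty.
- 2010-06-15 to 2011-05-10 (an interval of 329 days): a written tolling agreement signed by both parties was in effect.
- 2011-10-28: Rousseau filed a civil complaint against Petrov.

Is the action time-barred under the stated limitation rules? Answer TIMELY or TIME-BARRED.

TIME-BARRED

The limitation period began to run on 2007-08-17.
The untolled deadline — 3 years after 2007-08-17 — is 2010-08-17.
The period was tolled for 97 days by the defendant's active military service (2009-03-06 to 2009-06-11), pushing the deadline to 2010-11-22.
The period was tolled for 329 days by the written tolling agreement (2010-06-15 to 2011-05-10), pushing the deadline to 2011-10-17.
None of the other events listed affects the running of the period under the stated rules.
Rousseau filed on 2011-10-28, after the 2011-10-17 deadline, so the action is time-barred.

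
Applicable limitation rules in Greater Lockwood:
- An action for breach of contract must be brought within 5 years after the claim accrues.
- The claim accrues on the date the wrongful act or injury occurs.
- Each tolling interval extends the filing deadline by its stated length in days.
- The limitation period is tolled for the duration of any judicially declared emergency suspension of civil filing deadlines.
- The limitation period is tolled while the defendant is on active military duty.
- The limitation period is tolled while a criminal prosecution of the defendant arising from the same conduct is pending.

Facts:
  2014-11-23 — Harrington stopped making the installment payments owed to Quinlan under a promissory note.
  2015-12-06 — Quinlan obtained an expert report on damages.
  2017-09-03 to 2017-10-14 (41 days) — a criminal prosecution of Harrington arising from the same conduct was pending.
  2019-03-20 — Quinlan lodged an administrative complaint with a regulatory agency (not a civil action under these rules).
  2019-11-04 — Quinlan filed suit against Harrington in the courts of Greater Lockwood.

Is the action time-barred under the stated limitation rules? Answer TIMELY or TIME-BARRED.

TIMELY

The claim accrued on 2014-11-23, when the wrongful act occurred.
The untolled deadline — 5 years after 2014-11-23 — is 2019-11-23.
The period was tolled for 41 days by the pending criminal prosecution (2017-09-03 to 2017-10-14), pushing the deadline to 2020-01-03.
The other events in the timeline have no effect on the limitation period under the stated rules.
Filing on 2019-11-04 beat the 2020-01-03 deadline — the action is timely.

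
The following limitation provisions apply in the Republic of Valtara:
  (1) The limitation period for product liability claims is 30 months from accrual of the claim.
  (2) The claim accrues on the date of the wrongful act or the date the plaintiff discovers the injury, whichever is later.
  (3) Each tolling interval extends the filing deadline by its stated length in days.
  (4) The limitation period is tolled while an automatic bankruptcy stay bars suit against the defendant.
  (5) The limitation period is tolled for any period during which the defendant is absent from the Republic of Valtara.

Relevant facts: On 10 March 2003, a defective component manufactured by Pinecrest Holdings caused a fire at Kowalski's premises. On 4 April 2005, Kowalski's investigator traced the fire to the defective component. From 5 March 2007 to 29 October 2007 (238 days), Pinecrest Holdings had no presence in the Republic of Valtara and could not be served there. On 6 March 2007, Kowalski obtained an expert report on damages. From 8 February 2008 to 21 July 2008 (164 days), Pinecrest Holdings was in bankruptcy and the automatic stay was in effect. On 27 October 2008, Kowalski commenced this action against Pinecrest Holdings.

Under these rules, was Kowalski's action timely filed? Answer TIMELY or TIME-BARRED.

The claim accrued on 4 April 2005 — the later of the 10 March 2003 act and the 4 April 2005 discovery.
30 months from 4 April 2005 is 4 October 2007.
The period was tolled for 238 days by the defendant's absence from the jurisdiction (5 March 2007 to 29 October 2007), pushing the deadline to 29 May 2008.
The period was tolled for 164 days by the automatic bankruptcy stay (8 February 2008 to 21 July 2008), pushing the deadline to 9 November 2008.
Nothing else in the chronology tolls or restarts the period.
Filing on 27 October 2008 beat the 9 November 2008 deadline — the action is timely.

TIMELY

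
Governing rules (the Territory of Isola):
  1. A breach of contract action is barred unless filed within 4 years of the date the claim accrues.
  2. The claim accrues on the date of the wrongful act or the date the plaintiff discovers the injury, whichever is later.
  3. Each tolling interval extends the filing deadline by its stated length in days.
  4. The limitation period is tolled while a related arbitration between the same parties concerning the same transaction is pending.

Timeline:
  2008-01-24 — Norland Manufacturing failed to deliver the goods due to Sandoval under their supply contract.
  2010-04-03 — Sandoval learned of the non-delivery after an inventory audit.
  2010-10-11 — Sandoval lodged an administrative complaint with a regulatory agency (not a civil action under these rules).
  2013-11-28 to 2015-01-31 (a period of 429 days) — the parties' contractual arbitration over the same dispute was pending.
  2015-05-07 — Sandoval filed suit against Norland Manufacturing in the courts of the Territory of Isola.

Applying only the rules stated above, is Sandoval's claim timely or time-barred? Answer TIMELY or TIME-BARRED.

TIMELY

Taking the later of the act (2008-01-24) and discovery (2010-04-03), the claim accrued on 2010-04-03.
4 years from 2010-04-03 is 2014-04-03.
The pending related arbitration from 2013-11-28 to 2015-01-31 tolled the period for 429 days, extending the deadline to 2015-06-06.
None of the other events listed affects the running of the period under the stated rules.
Filing on 2015-05-07 beat the 2015-06-06 deadline — the action is timely.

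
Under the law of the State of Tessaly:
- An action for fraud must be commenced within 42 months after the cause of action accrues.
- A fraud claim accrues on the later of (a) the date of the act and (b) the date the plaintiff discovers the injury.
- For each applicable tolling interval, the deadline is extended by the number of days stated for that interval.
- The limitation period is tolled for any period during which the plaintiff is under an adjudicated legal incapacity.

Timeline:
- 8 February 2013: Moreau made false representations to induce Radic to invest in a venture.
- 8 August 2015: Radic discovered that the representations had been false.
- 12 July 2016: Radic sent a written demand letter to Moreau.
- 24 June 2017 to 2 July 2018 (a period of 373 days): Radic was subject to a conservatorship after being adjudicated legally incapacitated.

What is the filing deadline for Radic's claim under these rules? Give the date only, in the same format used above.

The claim accrued on 8 August 2015 — the later of the 8 February 2013 act and the 8 August 2015 discovery.
42 months from 8 August 2015 is 8 February 2019.
Because the plaintiff's legal incapacity ran from 24 June 2017 to 2 July 2018, the deadline is extended by 373 days to 16 February 2020.
Nothing else in the chronology tolls or restarts the period.

16 February 2020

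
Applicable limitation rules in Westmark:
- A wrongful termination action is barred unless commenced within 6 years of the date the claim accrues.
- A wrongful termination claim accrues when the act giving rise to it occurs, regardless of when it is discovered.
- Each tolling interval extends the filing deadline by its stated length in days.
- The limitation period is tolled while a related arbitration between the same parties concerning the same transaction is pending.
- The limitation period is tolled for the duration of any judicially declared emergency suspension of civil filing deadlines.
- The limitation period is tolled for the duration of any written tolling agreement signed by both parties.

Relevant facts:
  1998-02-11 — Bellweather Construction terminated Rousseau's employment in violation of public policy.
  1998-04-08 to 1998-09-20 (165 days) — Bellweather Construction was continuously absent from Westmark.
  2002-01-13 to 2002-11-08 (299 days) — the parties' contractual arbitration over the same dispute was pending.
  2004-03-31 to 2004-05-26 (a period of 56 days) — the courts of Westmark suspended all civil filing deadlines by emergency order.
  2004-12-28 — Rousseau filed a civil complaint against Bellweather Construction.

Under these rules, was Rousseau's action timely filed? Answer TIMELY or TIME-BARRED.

The limitation period began to run on 1998-02-11.
Adding the 6 years base period to 1998-02-11 gives a deadline of 2004-02-11, before any tolling.
The pending related arbitration from 2002-01-13 to 2002-11-08 tolled the period for 299 days, extending the deadline to 2004-12-06.
The period was tolled for 56 days by the emergency suspension of filing deadlines (2004-03-31 to 2004-05-26), pushing the deadline to 2005-01-31.
The defendant's absence from the jurisdiction from 1998-04-08 to 1998-09-20 does not toll the period, because no stated rule makes the defendant's absence a tolling event.
The 2004-12-28 filing precedes the 2005-01-31 deadline; the claim is timely.

TIMELY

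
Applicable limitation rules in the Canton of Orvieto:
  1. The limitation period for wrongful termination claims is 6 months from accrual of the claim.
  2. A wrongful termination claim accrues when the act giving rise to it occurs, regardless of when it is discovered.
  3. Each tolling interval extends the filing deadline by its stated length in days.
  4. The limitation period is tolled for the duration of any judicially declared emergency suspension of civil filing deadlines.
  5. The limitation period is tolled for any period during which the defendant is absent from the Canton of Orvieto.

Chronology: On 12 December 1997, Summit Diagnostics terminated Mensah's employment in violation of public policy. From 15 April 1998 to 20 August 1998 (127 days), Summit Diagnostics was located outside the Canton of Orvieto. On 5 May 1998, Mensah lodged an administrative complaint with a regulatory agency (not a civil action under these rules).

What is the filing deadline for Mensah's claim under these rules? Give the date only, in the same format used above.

The claim accrued on 12 December 1997, the date of the act.
The untolled deadline — 6 months after 12 December 1997 — is 12 June 1998.
The defendant's absence from the jurisdiction from 15 April 1998 to 20 August 1998 tolled the period for 127 days, extending the deadline to 17 October 1998.
The other events in the timeline have no effect on the limitation period under the stated rules.

17 October 1998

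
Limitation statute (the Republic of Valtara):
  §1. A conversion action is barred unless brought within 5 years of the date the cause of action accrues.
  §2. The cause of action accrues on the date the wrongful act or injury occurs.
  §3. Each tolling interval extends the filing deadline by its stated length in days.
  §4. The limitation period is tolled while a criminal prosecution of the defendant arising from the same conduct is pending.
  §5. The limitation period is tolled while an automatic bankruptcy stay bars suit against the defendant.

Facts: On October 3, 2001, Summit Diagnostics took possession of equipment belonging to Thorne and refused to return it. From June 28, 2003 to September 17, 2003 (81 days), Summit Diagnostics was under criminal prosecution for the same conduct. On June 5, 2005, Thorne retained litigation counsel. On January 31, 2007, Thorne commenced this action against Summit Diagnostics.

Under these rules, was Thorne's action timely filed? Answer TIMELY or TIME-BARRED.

TIME-BARRED

The cause of action accrued on October 3, 2001, the date of the act.
Adding the 5 years base period to October 3, 2001 gives a deadline of October 3, 2006, before any tolling.
The period was tolled for 81 days by the pending criminal prosecution (June 28, 2003 to September 17, 2003), pushing the deadline to December 23, 2006.
The other events in the timeline have no effect on the limitation period under the stated rules.
The January 31, 2007 filing falls after the December 23, 2006 deadline; the claim is time-barred.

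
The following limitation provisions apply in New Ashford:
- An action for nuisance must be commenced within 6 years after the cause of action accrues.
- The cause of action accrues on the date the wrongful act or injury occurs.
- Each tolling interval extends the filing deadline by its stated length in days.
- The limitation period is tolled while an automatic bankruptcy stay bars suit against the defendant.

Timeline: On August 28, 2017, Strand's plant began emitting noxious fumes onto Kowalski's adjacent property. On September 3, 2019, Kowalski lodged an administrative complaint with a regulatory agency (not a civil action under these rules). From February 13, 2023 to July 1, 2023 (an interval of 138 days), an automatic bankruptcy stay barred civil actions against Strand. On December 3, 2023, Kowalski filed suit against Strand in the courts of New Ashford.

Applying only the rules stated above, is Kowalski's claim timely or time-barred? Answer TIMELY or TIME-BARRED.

The limitation period began to run on August 28, 2017.
6 years from August 28, 2017 is August 28, 2023.
The automatic bankruptcy stay from February 13, 2023 to July 1, 2023 tolled the period for 138 days, extending the deadline to January 13, 2024.
The other events in the timeline have no effect on the limitation period under the stated rules.
Filing on December 3, 2023 beat the January 13, 2024 deadline — the action is timely.

TIMELY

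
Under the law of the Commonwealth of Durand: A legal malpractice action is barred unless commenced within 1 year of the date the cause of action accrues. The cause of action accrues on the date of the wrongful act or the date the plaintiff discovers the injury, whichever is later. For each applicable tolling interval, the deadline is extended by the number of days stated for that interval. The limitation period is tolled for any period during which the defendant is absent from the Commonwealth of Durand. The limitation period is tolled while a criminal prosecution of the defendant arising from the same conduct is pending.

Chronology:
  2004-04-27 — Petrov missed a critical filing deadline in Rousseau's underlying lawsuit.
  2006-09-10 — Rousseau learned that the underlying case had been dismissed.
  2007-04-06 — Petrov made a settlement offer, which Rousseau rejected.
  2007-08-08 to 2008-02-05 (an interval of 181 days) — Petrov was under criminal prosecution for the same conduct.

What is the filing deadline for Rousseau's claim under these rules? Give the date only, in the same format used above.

2008-03-09

The claim accrued on 2006-09-10 — the later of the 2004-04-27 act and the 2006-09-10 discovery.
The untolled deadline — 1 year after 2006-09-10 — is 2007-09-10.
Because the pending criminal prosecution ran from 2007-08-08 to 2008-02-05, the deadline is extended by 181 days to 2008-03-09.
Nothing else in the chronology tolls or restarts the period.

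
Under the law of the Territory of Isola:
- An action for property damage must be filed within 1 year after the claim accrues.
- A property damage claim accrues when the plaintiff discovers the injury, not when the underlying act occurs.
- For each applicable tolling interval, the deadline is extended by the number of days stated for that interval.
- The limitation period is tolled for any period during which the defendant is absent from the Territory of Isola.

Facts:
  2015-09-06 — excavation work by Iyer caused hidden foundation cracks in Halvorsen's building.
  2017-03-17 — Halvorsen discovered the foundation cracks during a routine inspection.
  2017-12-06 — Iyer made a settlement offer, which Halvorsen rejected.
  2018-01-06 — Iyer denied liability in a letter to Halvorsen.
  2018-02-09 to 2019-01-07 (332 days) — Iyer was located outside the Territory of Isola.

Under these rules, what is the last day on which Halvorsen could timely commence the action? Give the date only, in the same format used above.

2019-02-12

Accrual is tied to discovery, so the period began on 2017-03-17 rather than on 2015-09-06 when the act occurred.
1 year from 2017-03-17 is 2018-03-17.
The defendant's absence from the jurisdiction from 2018-02-09 to 2019-01-07 tolled the period for 332 days, extending the deadline to 2019-02-12.
None of the other events listed affects the running of the period under the stated rules.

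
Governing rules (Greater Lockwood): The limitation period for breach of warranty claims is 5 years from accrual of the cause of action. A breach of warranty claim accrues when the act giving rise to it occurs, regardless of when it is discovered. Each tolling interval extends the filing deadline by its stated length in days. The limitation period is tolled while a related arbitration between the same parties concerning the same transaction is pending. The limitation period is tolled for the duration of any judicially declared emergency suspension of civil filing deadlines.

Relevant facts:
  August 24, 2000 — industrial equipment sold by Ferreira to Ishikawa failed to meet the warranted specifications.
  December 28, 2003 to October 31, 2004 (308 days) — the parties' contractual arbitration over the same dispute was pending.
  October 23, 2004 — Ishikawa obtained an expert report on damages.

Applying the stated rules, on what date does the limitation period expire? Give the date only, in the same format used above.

June 28, 2006

The cause of action accrued on August 24, 2000, the date of the act.
5 years from August 24, 2000 is August 24, 2005.
Because the pending related arbitration ran from December 28, 2003 to October 31, 2004, the deadline is extended by 308 days to June 28, 2006.
None of the other events listed affects the running of the period under the stated rules.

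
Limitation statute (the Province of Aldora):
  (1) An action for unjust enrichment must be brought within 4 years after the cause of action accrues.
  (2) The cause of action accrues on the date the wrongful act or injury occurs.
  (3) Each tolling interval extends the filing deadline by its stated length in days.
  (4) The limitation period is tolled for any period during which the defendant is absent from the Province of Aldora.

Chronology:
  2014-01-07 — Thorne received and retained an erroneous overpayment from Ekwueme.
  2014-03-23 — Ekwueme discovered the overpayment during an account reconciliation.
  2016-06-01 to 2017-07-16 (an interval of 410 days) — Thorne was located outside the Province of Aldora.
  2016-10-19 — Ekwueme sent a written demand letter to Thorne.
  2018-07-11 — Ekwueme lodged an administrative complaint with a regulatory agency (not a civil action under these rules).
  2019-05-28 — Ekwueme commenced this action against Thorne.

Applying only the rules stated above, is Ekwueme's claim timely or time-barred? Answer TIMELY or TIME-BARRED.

TIME-BARRED

The claim accrued on 2014-01-07, when the wrongful act occurred; under the stated occurrence rule the 2014-03-23 discovery does not delay accrual.
Adding the 4 years base period to 2014-01-07 gives a deadline of 2018-01-07, before any tolling.
The defendant's absence from the jurisdiction from 2016-06-01 to 2017-07-16 tolled the period for 410 days, extending the deadline to 2019-02-21.
None of the other events listed affects the running of the period under the stated rules.
The 2019-05-28 filing falls after the 2019-02-21 deadline; the claim is time-barred.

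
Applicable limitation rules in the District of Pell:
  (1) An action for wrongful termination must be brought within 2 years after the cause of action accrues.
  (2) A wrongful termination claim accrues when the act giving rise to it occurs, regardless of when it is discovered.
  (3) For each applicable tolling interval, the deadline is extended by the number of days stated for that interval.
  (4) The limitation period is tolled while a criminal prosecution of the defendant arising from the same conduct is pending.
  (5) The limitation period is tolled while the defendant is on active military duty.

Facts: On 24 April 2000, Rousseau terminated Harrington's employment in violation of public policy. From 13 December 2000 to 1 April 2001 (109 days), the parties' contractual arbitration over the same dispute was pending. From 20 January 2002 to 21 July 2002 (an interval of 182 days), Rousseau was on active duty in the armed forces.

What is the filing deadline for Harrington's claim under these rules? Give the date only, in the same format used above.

23 October 2002

The cause of action accrued on 24 April 2000, the date of the act.
The untolled deadline — 2 years after 24 April 2000 — is 24 April 2002.
Because the defendant's active military service ran from 20 January 2002 to 21 July 2002, the deadline is extended by 182 days to 23 October 2002.
No stated provision tolls the period for a pending arbitration, so the interval from 13 December 2000 to 1 April 2001 has no effect on the deadline.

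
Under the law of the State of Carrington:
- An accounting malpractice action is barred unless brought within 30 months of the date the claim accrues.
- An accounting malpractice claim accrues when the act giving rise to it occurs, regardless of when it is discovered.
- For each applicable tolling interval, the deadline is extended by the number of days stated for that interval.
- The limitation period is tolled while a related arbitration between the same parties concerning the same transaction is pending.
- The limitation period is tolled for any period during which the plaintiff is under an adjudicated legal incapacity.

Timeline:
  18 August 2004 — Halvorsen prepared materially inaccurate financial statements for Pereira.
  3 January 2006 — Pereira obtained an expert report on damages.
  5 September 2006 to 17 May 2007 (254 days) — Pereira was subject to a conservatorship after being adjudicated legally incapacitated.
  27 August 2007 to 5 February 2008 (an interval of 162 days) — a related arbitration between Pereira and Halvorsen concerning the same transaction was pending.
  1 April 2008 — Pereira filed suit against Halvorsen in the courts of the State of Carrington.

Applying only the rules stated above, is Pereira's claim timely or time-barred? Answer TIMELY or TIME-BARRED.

TIMELY

The claim accrued on 18 August 2004, the date of the act.
Adding the 30 months base period to 18 August 2004 gives a deadline of 18 February 2007, before any tolling.
Because the plaintiff's legal incapacity ran from 5 September 2006 to 17 May 2007, the deadline is extended by 254 days to 30 October 2007.
The pending related arbitration from 27 August 2007 to 5 February 2008 tolled the period for 162 days, extending the deadline to 9 April 2008.
Nothing else in the chronology tolls or restarts the period.
The 1 April 2008 filing precedes the 9 April 2008 deadline; the claim is timely.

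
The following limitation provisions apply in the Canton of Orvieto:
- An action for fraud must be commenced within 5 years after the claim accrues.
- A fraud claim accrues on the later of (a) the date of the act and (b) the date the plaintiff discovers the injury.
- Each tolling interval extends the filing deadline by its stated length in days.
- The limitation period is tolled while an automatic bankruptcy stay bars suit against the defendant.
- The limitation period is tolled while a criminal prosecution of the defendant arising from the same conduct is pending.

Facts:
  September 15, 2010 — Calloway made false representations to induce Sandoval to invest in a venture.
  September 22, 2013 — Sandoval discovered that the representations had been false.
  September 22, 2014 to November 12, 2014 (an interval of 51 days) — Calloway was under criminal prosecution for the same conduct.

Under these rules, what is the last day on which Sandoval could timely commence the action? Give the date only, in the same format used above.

Because discovery on September 22, 2013 post-dates the September 15, 2010 act, accrual under the later-of rule falls on September 22, 2013.
Adding the 5 years base period to September 22, 2013 gives a deadline of September 22, 2018, before any tolling.
The pending criminal prosecution from September 22, 2014 to November 12, 2014 tolled the period for 51 days, extending the deadline to November 12, 2018.

November 12, 2018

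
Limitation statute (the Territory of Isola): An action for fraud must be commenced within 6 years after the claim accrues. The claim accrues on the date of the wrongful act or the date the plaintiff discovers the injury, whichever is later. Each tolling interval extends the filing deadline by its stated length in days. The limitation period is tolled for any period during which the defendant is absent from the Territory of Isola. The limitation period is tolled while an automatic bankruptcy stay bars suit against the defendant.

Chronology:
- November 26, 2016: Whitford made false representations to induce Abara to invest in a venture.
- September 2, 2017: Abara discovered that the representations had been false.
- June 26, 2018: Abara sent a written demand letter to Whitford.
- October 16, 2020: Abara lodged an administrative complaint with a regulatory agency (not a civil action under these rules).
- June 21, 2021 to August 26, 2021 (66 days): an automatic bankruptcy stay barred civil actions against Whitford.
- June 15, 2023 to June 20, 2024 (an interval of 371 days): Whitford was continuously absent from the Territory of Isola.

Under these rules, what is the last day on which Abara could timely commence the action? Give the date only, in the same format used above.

November 12, 2024

Because discovery on September 2, 2017 post-dates the November 26, 2016 act, accrual under the later-of rule falls on September 2, 2017.
The untolled deadline — 6 years after September 2, 2017 — is September 2, 2023.
The automatic bankruptcy stay from June 21, 2021 to August 26, 2021 tolled the period for 66 days, extending the deadline to November 7, 2023.
The defendant's absence from the jurisdiction from June 15, 2023 to June 20, 2024 tolled the period for 371 days, extending the deadline to November 12, 2024.
Nothing else in the chronology tolls or restarts the period.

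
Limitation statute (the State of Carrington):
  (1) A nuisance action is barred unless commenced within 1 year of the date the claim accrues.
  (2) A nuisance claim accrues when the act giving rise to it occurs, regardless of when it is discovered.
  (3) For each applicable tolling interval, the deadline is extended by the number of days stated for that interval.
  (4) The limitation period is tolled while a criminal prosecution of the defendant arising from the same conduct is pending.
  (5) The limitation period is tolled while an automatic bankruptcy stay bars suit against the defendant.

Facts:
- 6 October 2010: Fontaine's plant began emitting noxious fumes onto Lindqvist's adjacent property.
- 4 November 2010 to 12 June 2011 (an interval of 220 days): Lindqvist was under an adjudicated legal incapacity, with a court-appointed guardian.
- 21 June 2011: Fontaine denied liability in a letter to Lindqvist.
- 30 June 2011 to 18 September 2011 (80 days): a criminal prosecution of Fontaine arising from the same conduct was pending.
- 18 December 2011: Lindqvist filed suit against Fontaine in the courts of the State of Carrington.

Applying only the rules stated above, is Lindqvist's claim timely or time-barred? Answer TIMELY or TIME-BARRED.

TIMELY

The limitation period began to run on 6 October 2010.
1 year from 6 October 2010 is 6 October 2011.
The period was tolled for 80 days by the pending criminal prosecution (30 June 2011 to 18 September 2011), pushing the deadline to 25 December 2011.
No stated provision tolls the period for the plaintiff's incapacity, so the interval from 4 November 2010 to 12 June 2011 has no effect on the deadline.
Nothing else in the chronology tolls or restarts the period.
The 18 December 2011 filing precedes the 25 December 2011 deadline; the claim is timely.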